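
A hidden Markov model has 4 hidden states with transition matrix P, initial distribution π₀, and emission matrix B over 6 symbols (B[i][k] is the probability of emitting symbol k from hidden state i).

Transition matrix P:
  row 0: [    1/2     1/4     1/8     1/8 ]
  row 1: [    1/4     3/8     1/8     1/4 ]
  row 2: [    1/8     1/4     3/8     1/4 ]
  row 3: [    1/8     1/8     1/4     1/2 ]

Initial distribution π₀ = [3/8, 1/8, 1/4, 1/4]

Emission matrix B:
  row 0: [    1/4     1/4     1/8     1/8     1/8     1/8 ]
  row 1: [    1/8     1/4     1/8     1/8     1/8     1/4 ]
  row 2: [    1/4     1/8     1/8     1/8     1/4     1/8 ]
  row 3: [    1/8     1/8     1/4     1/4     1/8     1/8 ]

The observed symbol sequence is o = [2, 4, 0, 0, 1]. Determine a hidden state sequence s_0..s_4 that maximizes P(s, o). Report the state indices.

path = [0, 0, 0, 0, 0]

t=0: δ = [4.688e-02, 1.562e-02, 3.125e-02, 6.250e-02]  (obs o_0=2)
t=1: δ = [2.930e-03, 1.465e-03, 3.906e-03, 3.906e-03]  ψ = [0, 0, 3, 3]  (obs o_1=4)
t=2: δ = [3.662e-04, 1.221e-04, 3.662e-04, 2.441e-04]  ψ = [0, 2, 2, 3]  (obs o_2=0)
t=3: δ = [4.578e-05, 1.144e-05, 3.433e-05, 1.526e-05]  ψ = [0, 0, 2, 3]  (obs o_3=0)
t=4: δ = [5.722e-06, 2.861e-06, 1.609e-06, 1.073e-06]  ψ = [0, 0, 2, 2]  (obs o_4=1)
backtrack: best end state = 0; path = [0, 0, 0, 0, 0]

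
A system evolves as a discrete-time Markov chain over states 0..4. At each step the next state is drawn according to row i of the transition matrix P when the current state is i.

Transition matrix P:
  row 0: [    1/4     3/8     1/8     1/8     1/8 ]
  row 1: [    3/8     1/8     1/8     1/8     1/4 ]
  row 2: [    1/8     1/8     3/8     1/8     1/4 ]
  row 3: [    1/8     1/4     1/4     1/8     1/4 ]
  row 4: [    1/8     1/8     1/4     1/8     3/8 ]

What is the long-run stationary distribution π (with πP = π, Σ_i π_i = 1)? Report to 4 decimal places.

Balance equations π_j = Σ_i π_i·P[i][j]:
  π_0 = 1/4·π_0 + 3/8·π_1 + 1/8·π_2 + 1/8·π_3 + 1/8·π_4
  π_1 = 3/8·π_0 + 1/8·π_1 + 1/8·π_2 + 1/4·π_3 + 1/8·π_4
  π_2 = 1/8·π_0 + 1/8·π_1 + 3/8·π_2 + 1/4·π_3 + 1/4·π_4
  π_3 = 1/8·π_0 + 1/8·π_1 + 1/8·π_2 + 1/8·π_3 + 1/8·π_4
  normalize: π_0 + π_1 + π_2 + π_3 + π_4 = 1
Solving the linear system gives exactly π = [41/208, 79/416, 671/2912, 1/8, 375/1456].

π = [0.1971, 0.1899, 0.2304, 0.1250, 0.2576]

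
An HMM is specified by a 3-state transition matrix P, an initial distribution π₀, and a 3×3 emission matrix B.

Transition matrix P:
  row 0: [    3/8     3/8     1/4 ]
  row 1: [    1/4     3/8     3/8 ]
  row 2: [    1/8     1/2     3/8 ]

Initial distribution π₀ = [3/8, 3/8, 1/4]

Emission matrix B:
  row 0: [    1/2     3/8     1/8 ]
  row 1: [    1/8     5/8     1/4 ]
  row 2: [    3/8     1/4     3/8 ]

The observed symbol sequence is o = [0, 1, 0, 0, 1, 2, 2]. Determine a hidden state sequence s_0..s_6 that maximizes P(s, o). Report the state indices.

path = [0, 1, 2, 2, 1, 2, 2]

t=0: δ = [1.875e-01, 4.688e-02, 9.375e-02]  (obs o_0=0)
t=1: δ = [2.637e-02, 4.395e-02, 1.172e-02]  ψ = [0, 0, 0]  (obs o_1=1)
t=2: δ = [5.493e-03, 2.060e-03, 6.180e-03]  ψ = [1, 1, 1]  (obs o_2=0)
t=3: δ = [1.030e-03, 3.862e-04, 8.690e-04]  ψ = [0, 2, 2]  (obs o_3=0)
t=4: δ = [1.448e-04, 2.716e-04, 8.147e-05]  ψ = [0, 2, 2]  (obs o_4=1)
t=5: δ = [8.487e-06, 2.546e-05, 3.819e-05]  ψ = [1, 1, 1]  (obs o_5=2)
t=6: δ = [7.956e-07, 4.774e-06, 5.370e-06]  ψ = [1, 2, 2]  (obs o_6=2)
backtrack: best end state = 2; path = [0, 1, 2, 2, 1, 2, 2]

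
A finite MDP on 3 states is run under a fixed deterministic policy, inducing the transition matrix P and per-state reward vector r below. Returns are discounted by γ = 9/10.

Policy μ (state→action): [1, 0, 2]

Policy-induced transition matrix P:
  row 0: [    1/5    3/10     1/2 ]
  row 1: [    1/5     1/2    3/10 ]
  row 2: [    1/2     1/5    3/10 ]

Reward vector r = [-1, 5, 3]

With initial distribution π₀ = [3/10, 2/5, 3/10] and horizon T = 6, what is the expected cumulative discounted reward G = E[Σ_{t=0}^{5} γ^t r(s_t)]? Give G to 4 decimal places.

G = 11.6567

t=0: π = [0.3000, 0.4000, 0.3000], E[r] = 2.6000, γ^t·E[r] = 2.600000, running G = 2.600000
t=1: π = [0.2900, 0.3500, 0.3600], E[r] = 2.5400, γ^t·E[r] = 2.286000, running G = 4.886000
t=2: π = [0.3080, 0.3340, 0.3580], E[r] = 2.4360, γ^t·E[r] = 1.973160, running G = 6.859160
t=3: π = [0.3074, 0.3310, 0.3616], E[r] = 2.4324, γ^t·E[r] = 1.773220, running G = 8.632380
t=4: π = [0.3085, 0.3300, 0.3615], E[r] = 2.4262, γ^t·E[r] = 1.591804, running G = 10.224183
t=5: π = [0.3084, 0.3299, 0.3617], E[r] = 2.4259, γ^t·E[r] = 1.432496, running G = 11.656679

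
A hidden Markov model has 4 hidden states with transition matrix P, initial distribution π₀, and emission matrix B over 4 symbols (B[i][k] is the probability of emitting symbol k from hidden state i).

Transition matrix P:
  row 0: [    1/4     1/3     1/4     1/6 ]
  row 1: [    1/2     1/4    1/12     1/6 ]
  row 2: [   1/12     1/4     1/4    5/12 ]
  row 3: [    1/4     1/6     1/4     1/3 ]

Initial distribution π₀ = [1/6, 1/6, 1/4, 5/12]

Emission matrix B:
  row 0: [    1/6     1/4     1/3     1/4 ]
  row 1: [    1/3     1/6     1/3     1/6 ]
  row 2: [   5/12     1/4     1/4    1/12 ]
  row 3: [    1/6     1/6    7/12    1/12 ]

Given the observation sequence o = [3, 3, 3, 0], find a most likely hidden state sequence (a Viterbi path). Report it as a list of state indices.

t=0: δ = [4.167e-02, 2.778e-02, 2.083e-02, 3.472e-02]  (obs o_0=3)
t=1: δ = [3.472e-03, 2.315e-03, 8.681e-04, 9.645e-04]  ψ = [1, 0, 0, 3]  (obs o_1=3)
t=2: δ = [2.894e-04, 1.929e-04, 7.234e-05, 4.823e-05]  ψ = [1, 0, 0, 0]  (obs o_2=3)
t=3: δ = [1.608e-05, 3.215e-05, 3.014e-05, 8.038e-06]  ψ = [1, 0, 0, 0]  (obs o_3=0)
backtrack: best end state = 1; path = [0, 1, 0, 1]

path = [0, 1, 0, 1]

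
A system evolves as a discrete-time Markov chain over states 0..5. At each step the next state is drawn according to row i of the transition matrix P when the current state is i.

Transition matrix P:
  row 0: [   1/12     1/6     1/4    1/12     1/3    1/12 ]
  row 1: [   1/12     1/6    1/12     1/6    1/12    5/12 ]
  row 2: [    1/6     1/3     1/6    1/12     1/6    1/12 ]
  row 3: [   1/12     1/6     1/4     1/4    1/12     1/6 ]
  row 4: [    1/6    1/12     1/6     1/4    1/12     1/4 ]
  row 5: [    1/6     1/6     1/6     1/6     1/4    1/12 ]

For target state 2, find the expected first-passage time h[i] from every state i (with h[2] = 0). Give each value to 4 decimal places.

First-step conditioning: h[2] = 0; for i ≠ 2, h[i] = 1 + Σ_k P[i][k]·h[k].
  h[0] = 1 + 1/12·h[0] + 1/6·h[1] + 1/12·h[3] + 1/3·h[4] + 1/12·h[5]
  h[1] = 1 + 1/12·h[0] + 1/6·h[1] + 1/6·h[3] + 1/12·h[4] + 5/12·h[5]
  h[3] = 1 + 1/12·h[0] + 1/6·h[1] + 1/4·h[3] + 1/12·h[4] + 1/6·h[5]
  h[4] = 1 + 1/6·h[0] + 1/12·h[1] + 1/4·h[3] + 1/12·h[4] + 1/4·h[5]
  h[5] = 1 + 1/6·h[0] + 1/6·h[1] + 1/6·h[3] + 1/4·h[4] + 1/12·h[5]
Solving the 5×5 linear system over states ≠ 2 gives exactly h = [33261/6454, 78195/12908, 0, 65763/12908, 70761/12908, 71649/12908] (h[2] = 0 is the target).

h = [5.1535, 6.0579, 0.0000, 5.0947, 5.4819, 5.5507]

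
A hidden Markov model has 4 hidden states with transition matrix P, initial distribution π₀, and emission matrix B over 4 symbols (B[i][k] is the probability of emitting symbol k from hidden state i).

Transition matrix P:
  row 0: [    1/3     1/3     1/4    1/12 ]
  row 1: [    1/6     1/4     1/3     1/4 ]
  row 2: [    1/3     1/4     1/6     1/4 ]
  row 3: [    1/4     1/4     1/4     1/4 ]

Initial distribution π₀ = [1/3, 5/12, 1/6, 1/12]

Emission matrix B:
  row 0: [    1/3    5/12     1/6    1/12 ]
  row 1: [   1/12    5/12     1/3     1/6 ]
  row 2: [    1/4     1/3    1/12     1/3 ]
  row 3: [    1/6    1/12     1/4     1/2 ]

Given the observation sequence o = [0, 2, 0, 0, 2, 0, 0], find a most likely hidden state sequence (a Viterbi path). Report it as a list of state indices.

path = [0, 1, 2, 0, 1, 2, 0]

t=0: δ = [1.111e-01, 3.472e-02, 4.167e-02, 1.389e-02]  (obs o_0=0)
t=1: δ = [6.173e-03, 1.235e-02, 2.315e-03, 2.604e-03]  ψ = [0, 0, 0, 2]  (obs o_1=2)
t=2: δ = [6.859e-04, 2.572e-04, 1.029e-03, 5.144e-04]  ψ = [0, 1, 1, 1]  (obs o_2=0)
t=3: δ = [1.143e-04, 2.143e-05, 4.287e-05, 4.287e-05]  ψ = [2, 2, 0, 2]  (obs o_3=0)
t=4: δ = [6.351e-06, 1.270e-05, 2.381e-06, 2.679e-06]  ψ = [0, 0, 0, 2]  (obs o_4=2)
t=5: δ = [7.056e-07, 2.646e-07, 1.058e-06, 5.292e-07]  ψ = [0, 1, 1, 1]  (obs o_5=0)
t=6: δ = [1.176e-07, 2.205e-08, 4.410e-08, 4.410e-08]  ψ = [2, 2, 0, 2]  (obs o_6=0)
backtrack: best end state = 0; path = [0, 1, 2, 0, 1, 2, 0]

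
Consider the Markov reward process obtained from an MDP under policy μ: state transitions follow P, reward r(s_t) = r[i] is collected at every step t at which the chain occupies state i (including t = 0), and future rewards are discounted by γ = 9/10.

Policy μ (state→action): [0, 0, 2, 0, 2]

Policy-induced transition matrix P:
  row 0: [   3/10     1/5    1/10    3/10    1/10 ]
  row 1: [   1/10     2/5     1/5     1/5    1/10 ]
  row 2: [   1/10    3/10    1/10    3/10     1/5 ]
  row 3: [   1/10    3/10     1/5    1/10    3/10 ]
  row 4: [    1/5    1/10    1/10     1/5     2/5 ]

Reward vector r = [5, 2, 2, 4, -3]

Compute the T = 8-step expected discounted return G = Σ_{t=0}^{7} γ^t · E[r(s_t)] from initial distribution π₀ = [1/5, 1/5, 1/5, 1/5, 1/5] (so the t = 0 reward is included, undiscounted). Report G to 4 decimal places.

t=0: π = [0.2000, 0.2000, 0.2000, 0.2000, 0.2000], E[r] = 2.0000, γ^t·E[r] = 2.000000, running G = 2.000000
t=1: π = [0.1600, 0.2600, 0.1400, 0.2200, 0.2200], E[r] = 1.8200, γ^t·E[r] = 1.638000, running G = 3.638000
t=2: π = [0.1540, 0.2660, 0.1480, 0.2080, 0.2240], E[r] = 1.7580, γ^t·E[r] = 1.423980, running G = 5.061980
t=3: π = [0.1532, 0.2664, 0.1474, 0.2094, 0.2236], E[r] = 1.7604, γ^t·E[r] = 1.283332, running G = 6.345312
t=4: π = [0.1530, 0.2666, 0.1476, 0.2091, 0.2237], E[r] = 1.7587, γ^t·E[r] = 1.153909, running G = 7.499221
t=5: π = [0.1530, 0.2666, 0.1476, 0.2091, 0.2237], E[r] = 1.7587, γ^t·E[r] = 1.038520, running G = 8.537740
t=6: π = [0.1530, 0.2666, 0.1476, 0.2091, 0.2237], E[r] = 1.7587, γ^t·E[r] = 0.934645, running G = 9.472385
t=7: π = [0.1530, 0.2666, 0.1476, 0.2091, 0.2237], E[r] = 1.7587, γ^t·E[r] = 0.841179, running G = 10.313565

G = 10.3136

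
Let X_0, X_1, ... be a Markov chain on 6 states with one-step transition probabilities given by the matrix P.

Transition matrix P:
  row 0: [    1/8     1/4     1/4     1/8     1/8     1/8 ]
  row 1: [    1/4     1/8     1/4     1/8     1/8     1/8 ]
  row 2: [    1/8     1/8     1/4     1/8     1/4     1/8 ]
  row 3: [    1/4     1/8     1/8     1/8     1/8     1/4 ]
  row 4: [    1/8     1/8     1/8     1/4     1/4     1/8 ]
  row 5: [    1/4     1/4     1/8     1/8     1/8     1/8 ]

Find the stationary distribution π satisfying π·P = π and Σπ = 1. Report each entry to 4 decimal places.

Balance equations π_j = Σ_i π_i·P[i][j]:
  π_0 = 1/8·π_0 + 1/4·π_1 + 1/8·π_2 + 1/4·π_3 + 1/8·π_4 + 1/4·π_5
  π_1 = 1/4·π_0 + 1/8·π_1 + 1/8·π_2 + 1/8·π_3 + 1/8·π_4 + 1/4·π_5
  π_2 = 1/4·π_0 + 1/4·π_1 + 1/4·π_2 + 1/8·π_3 + 1/8·π_4 + 1/8·π_5
  π_3 = 1/8·π_0 + 1/8·π_1 + 1/8·π_2 + 1/8·π_3 + 1/4·π_4 + 1/8·π_5
  π_4 = 1/8·π_0 + 1/8·π_1 + 1/4·π_2 + 1/8·π_3 + 1/4·π_4 + 1/8·π_5
  normalize: π_0 + π_1 + π_2 + π_3 + π_4 + π_5 = 1
Solving the linear system gives exactly π = [5987/32913, 5452/32913, 704/3657, 535/3657, 623/3657, 524/3657].

π = [0.1819, 0.1656, 0.1925, 0.1463, 0.1704, 0.1433]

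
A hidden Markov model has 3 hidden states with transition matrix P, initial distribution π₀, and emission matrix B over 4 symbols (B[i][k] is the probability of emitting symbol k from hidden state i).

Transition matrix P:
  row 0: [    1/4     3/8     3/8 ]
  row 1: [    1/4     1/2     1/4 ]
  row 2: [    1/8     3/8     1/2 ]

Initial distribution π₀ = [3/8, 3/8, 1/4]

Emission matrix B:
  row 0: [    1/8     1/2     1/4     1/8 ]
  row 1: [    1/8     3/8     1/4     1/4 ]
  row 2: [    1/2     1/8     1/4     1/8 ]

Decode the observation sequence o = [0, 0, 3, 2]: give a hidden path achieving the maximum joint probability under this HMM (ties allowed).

t=0: δ = [4.688e-02, 4.688e-02, 1.250e-01]  (obs o_0=0)
t=1: δ = [1.953e-03, 5.859e-03, 3.125e-02]  ψ = [2, 2, 2]  (obs o_1=0)
t=2: δ = [4.883e-04, 2.930e-03, 1.953e-03]  ψ = [2, 2, 2]  (obs o_2=3)
t=3: δ = [1.831e-04, 3.662e-04, 2.441e-04]  ψ = [1, 1, 2]  (obs o_3=2)
backtrack: best end state = 1; path = [2, 2, 1, 1]

path = [2, 2, 1, 1]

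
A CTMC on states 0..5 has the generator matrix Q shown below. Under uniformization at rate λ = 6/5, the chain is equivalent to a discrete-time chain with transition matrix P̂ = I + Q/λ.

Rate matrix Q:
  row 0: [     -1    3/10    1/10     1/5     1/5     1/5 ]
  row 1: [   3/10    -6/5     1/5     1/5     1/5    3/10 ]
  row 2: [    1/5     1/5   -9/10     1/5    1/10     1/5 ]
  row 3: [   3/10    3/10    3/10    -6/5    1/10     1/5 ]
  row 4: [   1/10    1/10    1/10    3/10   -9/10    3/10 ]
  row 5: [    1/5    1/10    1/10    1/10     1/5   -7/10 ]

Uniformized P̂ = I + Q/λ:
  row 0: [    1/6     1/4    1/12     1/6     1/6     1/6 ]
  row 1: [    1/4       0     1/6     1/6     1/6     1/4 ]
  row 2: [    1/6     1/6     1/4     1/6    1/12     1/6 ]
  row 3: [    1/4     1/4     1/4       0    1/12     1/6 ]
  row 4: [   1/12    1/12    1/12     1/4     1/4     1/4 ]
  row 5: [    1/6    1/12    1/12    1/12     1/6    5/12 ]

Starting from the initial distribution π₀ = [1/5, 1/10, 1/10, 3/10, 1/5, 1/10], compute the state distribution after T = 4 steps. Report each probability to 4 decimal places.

π = [0.1764, 0.1358, 0.1410, 0.1360, 0.1565, 0.2543]

t=0: π = [0.2000, 0.1000, 0.1000, 0.3000, 0.2000, 0.1000]
t=1: π = [0.1833, 0.1667, 0.1583, 0.1250, 0.1500, 0.2167]
t=2: π = [0.1785, 0.1340, 0.1444, 0.1403, 0.1556, 0.2472]
t=3: π = [0.1766, 0.1373, 0.1420, 0.1356, 0.1559, 0.2526]
t=4: π = [0.1764, 0.1358, 0.1410, 0.1360, 0.1565, 0.2543]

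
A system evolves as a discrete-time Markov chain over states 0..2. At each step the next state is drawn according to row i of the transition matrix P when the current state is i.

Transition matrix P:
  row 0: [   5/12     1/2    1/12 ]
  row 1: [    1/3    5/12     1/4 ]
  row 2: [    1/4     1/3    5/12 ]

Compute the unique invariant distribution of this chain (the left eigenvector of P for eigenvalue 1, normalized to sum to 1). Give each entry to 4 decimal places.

π = [0.3426, 0.4259, 0.2315]

Balance equations π_j = Σ_i π_i·P[i][j]:
  π_0 = 5/12·π_0 + 1/3·π_1 + 1/4·π_2
  π_1 = 1/2·π_0 + 5/12·π_1 + 1/3·π_2
  normalize: π_0 + π_1 + π_2 = 1
Solving the linear system gives exactly π = [37/108, 23/54, 25/108].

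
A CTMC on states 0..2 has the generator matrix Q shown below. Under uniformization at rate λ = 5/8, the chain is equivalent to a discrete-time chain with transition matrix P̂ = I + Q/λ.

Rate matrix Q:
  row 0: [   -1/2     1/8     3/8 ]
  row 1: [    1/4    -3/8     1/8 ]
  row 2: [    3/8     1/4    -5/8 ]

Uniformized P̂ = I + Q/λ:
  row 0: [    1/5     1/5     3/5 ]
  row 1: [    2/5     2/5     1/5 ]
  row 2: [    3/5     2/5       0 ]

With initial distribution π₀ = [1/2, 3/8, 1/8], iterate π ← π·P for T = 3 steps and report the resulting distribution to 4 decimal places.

π = [0.3690, 0.3180, 0.3130]

t=0: π = [0.5000, 0.3750, 0.1250]
t=1: π = [0.3250, 0.3000, 0.3750]
t=2: π = [0.4100, 0.3350, 0.2550]
t=3: π = [0.3690, 0.3180, 0.3130]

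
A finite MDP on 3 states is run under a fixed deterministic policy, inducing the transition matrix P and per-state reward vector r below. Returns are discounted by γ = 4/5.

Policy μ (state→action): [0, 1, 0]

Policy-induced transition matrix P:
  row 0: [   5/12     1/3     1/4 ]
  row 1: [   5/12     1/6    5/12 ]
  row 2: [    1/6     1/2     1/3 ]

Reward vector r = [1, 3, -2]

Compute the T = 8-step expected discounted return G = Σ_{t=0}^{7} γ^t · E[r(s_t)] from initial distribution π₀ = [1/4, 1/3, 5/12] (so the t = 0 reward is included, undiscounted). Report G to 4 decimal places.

G = 2.5230

t=0: π = [0.2500, 0.3333, 0.4167], E[r] = 0.4167, γ^t·E[r] = 0.416667, running G = 0.416667
t=1: π = [0.3125, 0.3472, 0.3403], E[r] = 0.6736, γ^t·E[r] = 0.538889, running G = 0.955556
t=2: π = [0.3316, 0.3322, 0.3362], E[r] = 0.6557, γ^t·E[r] = 0.419630, running G = 1.375185
t=3: π = [0.3326, 0.3340, 0.3334], E[r] = 0.6679, γ^t·E[r] = 0.341951, running G = 1.717136
t=4: π = [0.3333, 0.3332, 0.3334], E[r] = 0.6661, γ^t·E[r] = 0.272838, running G = 1.989974
t=5: π = [0.3333, 0.3334, 0.3333], E[r] = 0.6668, γ^t·E[r] = 0.218485, running G = 2.208459
t=6: π = [0.3333, 0.3333, 0.3333], E[r] = 0.6666, γ^t·E[r] = 0.174754, running G = 2.383213
t=7: π = [0.3333, 0.3333, 0.3333], E[r] = 0.6667, γ^t·E[r] = 0.139812, running G = 2.523025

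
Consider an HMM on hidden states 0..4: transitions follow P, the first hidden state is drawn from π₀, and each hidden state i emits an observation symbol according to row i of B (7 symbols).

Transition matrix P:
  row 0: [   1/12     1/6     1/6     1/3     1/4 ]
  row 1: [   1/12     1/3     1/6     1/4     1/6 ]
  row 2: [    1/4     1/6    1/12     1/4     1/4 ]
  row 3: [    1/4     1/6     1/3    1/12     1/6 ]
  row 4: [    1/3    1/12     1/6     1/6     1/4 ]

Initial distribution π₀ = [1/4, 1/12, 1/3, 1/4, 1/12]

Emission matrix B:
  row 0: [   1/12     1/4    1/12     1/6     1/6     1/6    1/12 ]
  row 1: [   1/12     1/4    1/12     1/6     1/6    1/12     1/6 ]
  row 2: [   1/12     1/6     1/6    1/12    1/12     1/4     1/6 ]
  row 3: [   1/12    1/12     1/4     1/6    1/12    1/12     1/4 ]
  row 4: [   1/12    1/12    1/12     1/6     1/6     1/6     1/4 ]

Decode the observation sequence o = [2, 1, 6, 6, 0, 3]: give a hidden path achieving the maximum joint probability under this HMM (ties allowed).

path = [3, 0, 4, 4, 0, 3]

t=0: δ = [2.083e-02, 6.944e-03, 5.556e-02, 6.250e-02, 6.944e-03]  (obs o_0=2)
t=1: δ = [3.906e-03, 2.604e-03, 3.472e-03, 1.157e-03, 1.157e-03]  ψ = [3, 3, 3, 2, 2]  (obs o_1=1)
t=2: δ = [7.234e-05, 1.447e-04, 1.085e-04, 3.255e-04, 2.441e-04]  ψ = [2, 1, 0, 0, 0]  (obs o_2=6)
t=3: δ = [6.782e-06, 9.042e-06, 1.808e-05, 1.017e-05, 1.526e-05]  ψ = [3, 3, 3, 4, 4]  (obs o_3=6)
t=4: δ = [4.239e-07, 2.512e-07, 2.826e-07, 3.768e-07, 3.768e-07]  ψ = [4, 1, 3, 2, 2]  (obs o_4=0)
t=5: δ = [2.093e-08, 1.395e-08, 1.047e-08, 2.355e-08, 1.766e-08]  ψ = [4, 1, 3, 0, 0]  (obs o_5=3)
backtrack: best end state = 3; path = [3, 0, 4, 4, 0, 3]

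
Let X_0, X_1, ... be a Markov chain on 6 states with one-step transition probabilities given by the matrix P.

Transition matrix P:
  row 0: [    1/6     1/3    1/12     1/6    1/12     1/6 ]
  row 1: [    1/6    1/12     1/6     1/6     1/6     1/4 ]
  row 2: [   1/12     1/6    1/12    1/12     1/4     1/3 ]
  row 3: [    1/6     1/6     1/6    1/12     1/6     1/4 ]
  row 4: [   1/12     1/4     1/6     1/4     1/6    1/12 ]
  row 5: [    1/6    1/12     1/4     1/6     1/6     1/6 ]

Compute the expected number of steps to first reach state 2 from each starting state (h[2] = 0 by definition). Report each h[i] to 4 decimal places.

h = [6.4032, 5.8783, 0.0000, 5.8783, 5.9099, 5.4261]

First-step conditioning: h[2] = 0; for i ≠ 2, h[i] = 1 + Σ_k P[i][k]·h[k].
  h[0] = 1 + 1/6·h[0] + 1/3·h[1] + 1/6·h[3] + 1/12·h[4] + 1/6·h[5]
  h[1] = 1 + 1/6·h[0] + 1/12·h[1] + 1/6·h[3] + 1/6·h[4] + 1/4·h[5]
  h[3] = 1 + 1/6·h[0] + 1/6·h[1] + 1/12·h[3] + 1/6·h[4] + 1/4·h[5]
  h[4] = 1 + 1/12·h[0] + 1/4·h[1] + 1/4·h[3] + 1/6·h[4] + 1/12·h[5]
  h[5] = 1 + 1/6·h[0] + 1/12·h[1] + 1/6·h[3] + 1/6·h[4] + 1/6·h[5]
Solving the 5×5 linear system over states ≠ 2 gives exactly h = [1620/253, 676/115, 0, 676/115, 7476/1265, 624/115] (h[2] = 0 is the target).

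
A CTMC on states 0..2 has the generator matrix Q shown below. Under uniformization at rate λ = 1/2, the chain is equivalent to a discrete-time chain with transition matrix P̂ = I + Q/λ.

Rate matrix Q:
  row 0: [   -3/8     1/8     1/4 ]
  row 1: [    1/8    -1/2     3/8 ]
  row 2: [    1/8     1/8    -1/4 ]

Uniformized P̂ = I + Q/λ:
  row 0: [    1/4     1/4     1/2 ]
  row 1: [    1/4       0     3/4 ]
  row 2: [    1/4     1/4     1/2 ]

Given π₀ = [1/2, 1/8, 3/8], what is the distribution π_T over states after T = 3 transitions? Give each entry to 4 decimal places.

t=0: π = [0.5000, 0.1250, 0.3750]
t=1: π = [0.2500, 0.2188, 0.5313]
t=2: π = [0.2500, 0.1953, 0.5547]
t=3: π = [0.2500, 0.2012, 0.5488]

π = [0.2500, 0.2012, 0.5488]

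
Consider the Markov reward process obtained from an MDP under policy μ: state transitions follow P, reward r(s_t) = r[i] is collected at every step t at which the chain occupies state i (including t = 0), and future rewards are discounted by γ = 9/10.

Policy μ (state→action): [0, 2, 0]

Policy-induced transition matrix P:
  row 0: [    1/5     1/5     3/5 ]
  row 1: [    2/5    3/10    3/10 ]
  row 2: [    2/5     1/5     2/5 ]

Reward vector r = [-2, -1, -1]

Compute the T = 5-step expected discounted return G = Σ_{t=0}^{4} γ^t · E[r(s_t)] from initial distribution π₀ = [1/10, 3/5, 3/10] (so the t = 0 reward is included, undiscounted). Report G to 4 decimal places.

t=0: π = [0.1000, 0.6000, 0.3000], E[r] = -1.1000, γ^t·E[r] = -1.100000, running G = -1.100000
t=1: π = [0.3800, 0.2600, 0.3600], E[r] = -1.3800, γ^t·E[r] = -1.242000, running G = -2.342000
t=2: π = [0.3240, 0.2260, 0.4500], E[r] = -1.3240, γ^t·E[r] = -1.072440, running G = -3.414440
t=3: π = [0.3352, 0.2226, 0.4422], E[r] = -1.3352, γ^t·E[r] = -0.973361, running G = -4.387801
t=4: π = [0.3330, 0.2223, 0.4448], E[r] = -1.3330, γ^t·E[r] = -0.874555, running G = -5.262356

G = -5.2624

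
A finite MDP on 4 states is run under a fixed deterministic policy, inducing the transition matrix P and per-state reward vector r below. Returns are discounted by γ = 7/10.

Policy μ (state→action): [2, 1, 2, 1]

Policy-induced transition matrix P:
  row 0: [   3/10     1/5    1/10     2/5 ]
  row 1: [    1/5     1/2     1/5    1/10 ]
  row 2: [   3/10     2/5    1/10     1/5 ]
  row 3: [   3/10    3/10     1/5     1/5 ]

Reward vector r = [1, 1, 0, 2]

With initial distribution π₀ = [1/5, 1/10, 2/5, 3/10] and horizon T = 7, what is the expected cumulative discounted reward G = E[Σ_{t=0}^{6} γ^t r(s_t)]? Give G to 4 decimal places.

G = 3.1063

t=0: π = [0.2000, 0.1000, 0.4000, 0.3000], E[r] = 0.9000, γ^t·E[r] = 0.900000, running G = 0.900000
t=1: π = [0.2900, 0.3400, 0.1400, 0.2300], E[r] = 1.0900, γ^t·E[r] = 0.763000, running G = 1.663000
t=2: π = [0.2660, 0.3530, 0.1570, 0.2240], E[r] = 1.0670, γ^t·E[r] = 0.522830, running G = 2.185830
t=3: π = [0.2647, 0.3597, 0.1577, 0.2179], E[r] = 1.0602, γ^t·E[r] = 0.363649, running G = 2.549479
t=4: π = [0.2640, 0.3612, 0.1578, 0.2170], E[r] = 1.0592, γ^t·E[r] = 0.254316, running G = 2.803795
t=5: π = [0.2639, 0.3616, 0.1578, 0.2167], E[r] = 1.0589, γ^t·E[r] = 0.177963, running G = 2.981758
t=6: π = [0.2638, 0.3617, 0.1578, 0.2166], E[r] = 1.0588, γ^t·E[r] = 0.124565, running G = 3.106322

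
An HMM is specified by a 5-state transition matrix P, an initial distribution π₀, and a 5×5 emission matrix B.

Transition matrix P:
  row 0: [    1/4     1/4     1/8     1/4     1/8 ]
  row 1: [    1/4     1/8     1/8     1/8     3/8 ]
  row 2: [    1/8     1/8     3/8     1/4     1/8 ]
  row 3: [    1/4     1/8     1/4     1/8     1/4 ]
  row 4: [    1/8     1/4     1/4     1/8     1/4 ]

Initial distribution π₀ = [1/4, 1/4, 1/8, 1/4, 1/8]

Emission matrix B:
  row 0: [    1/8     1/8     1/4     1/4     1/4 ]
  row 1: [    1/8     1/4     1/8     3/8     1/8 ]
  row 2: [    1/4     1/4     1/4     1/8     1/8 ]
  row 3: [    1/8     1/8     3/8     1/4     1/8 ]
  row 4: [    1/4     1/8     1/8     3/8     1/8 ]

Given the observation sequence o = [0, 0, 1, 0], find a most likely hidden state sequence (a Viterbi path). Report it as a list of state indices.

t=0: δ = [3.125e-02, 3.125e-02, 3.125e-02, 3.125e-02, 3.125e-02]  (obs o_0=0)
t=1: δ = [9.766e-04, 9.766e-04, 2.930e-03, 9.766e-04, 2.930e-03]  ψ = [0, 0, 2, 0, 1]  (obs o_1=0)
t=2: δ = [4.578e-05, 1.831e-04, 2.747e-04, 9.155e-05, 9.155e-05]  ψ = [2, 4, 2, 2, 4]  (obs o_2=1)
t=3: δ = [5.722e-06, 4.292e-06, 2.575e-05, 8.583e-06, 1.717e-05]  ψ = [1, 2, 2, 2, 1]  (obs o_3=0)
backtrack: best end state = 2; path = [2, 2, 2, 2]

path = [2, 2, 2, 2]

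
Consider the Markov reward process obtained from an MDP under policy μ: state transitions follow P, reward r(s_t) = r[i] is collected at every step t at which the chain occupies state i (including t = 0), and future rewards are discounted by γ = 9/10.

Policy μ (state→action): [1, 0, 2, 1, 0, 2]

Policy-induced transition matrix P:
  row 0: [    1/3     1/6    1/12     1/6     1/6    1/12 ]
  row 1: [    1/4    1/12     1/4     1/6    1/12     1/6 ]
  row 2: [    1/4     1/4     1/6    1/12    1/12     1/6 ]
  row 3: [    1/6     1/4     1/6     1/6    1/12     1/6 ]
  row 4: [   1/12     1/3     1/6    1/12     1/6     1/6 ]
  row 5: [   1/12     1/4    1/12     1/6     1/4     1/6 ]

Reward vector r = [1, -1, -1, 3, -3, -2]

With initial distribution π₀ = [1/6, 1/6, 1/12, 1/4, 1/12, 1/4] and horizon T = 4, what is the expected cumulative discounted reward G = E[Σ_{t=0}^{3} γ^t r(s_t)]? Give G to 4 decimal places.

t=0: π = [0.1667, 0.1667, 0.0833, 0.2500, 0.0833, 0.2500], E[r] = -0.0833, γ^t·E[r] = -0.083333, running G = -0.083333
t=1: π = [0.1875, 0.2153, 0.1458, 0.1528, 0.1458, 0.1528], E[r] = -0.4583, γ^t·E[r] = -0.412500, running G = -0.495833
t=2: π = [0.2031, 0.2106, 0.1563, 0.1424, 0.1366, 0.1510], E[r] = -0.4485, γ^t·E[r] = -0.363281, running G = -0.859115
t=3: π = [0.2071, 0.2093, 0.1547, 0.1423, 0.1368, 0.1497], E[r] = -0.4401, γ^t·E[r] = -0.320801, running G = -1.179915

G = -1.1799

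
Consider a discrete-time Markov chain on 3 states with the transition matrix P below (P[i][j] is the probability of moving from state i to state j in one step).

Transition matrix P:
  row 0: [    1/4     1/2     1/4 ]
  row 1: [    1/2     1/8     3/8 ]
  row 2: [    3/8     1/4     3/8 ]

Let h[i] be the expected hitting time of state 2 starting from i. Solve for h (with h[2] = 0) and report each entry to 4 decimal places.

First-step conditioning: h[2] = 0; for i ≠ 2, h[i] = 1 + Σ_k P[i][k]·h[k].
  h[0] = 1 + 1/4·h[0] + 1/2·h[1]
  h[1] = 1 + 1/2·h[0] + 1/8·h[1]
Solving the 2×2 linear system over states ≠ 2 gives exactly h = [44/13, 40/13, 0] (h[2] = 0 is the target).

h = [3.3846, 3.0769, 0.0000]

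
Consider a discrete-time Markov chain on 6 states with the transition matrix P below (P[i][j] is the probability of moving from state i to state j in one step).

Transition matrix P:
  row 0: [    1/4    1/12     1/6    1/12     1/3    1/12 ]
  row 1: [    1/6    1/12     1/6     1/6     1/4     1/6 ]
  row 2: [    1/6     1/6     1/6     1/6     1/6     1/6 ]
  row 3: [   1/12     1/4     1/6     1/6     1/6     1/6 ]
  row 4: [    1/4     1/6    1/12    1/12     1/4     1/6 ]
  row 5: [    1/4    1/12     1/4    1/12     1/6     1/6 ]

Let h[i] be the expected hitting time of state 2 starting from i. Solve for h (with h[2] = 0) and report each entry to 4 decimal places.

h = [6.4059, 6.3015, 0.0000, 6.2479, 6.8398, 5.7447]

First-step conditioning: h[2] = 0; for i ≠ 2, h[i] = 1 + Σ_k P[i][k]·h[k].
  h[0] = 1 + 1/4·h[0] + 1/12·h[1] + 1/12·h[3] + 1/3·h[4] + 1/12·h[5]
  h[1] = 1 + 1/6·h[0] + 1/12·h[1] + 1/6·h[3] + 1/4·h[4] + 1/6·h[5]
  h[3] = 1 + 1/12·h[0] + 1/4·h[1] + 1/6·h[3] + 1/6·h[4] + 1/6·h[5]
  h[4] = 1 + 1/4·h[0] + 1/6·h[1] + 1/12·h[3] + 1/4·h[4] + 1/6·h[5]
  h[5] = 1 + 1/4·h[0] + 1/12·h[1] + 1/12·h[3] + 1/6·h[4] + 1/6·h[5]
Solving the 5×5 linear system over states ≠ 2 gives exactly h = [57051/8906, 56121/8906, 0, 27822/4453, 60915/8906, 25581/4453] (h[2] = 0 is the target).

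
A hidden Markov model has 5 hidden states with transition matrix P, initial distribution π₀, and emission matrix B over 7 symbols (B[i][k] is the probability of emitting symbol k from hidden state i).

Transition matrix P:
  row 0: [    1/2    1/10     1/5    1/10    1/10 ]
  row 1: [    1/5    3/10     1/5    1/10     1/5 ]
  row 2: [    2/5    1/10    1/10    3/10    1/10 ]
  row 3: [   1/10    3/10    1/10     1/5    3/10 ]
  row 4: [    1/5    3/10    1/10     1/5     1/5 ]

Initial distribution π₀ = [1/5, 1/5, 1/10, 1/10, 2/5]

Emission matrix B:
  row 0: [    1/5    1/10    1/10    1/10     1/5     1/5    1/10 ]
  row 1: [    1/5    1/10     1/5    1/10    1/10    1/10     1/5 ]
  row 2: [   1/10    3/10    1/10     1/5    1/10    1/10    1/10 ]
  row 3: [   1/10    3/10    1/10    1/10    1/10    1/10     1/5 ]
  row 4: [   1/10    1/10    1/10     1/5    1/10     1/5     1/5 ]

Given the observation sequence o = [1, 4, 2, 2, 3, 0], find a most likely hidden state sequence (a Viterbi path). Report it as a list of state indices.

path = [2, 0, 0, 0, 0, 0]

t=0: δ = [2.000e-02, 2.000e-02, 3.000e-02, 3.000e-02, 4.000e-02]  (obs o_0=1)
t=1: δ = [2.400e-03, 1.200e-03, 4.000e-04, 9.000e-04, 9.000e-04]  ψ = [2, 4, 0, 2, 3]  (obs o_1=4)
t=2: δ = [1.200e-04, 7.200e-05, 4.800e-05, 2.400e-05, 2.700e-05]  ψ = [0, 1, 0, 0, 3]  (obs o_2=2)
t=3: δ = [6.000e-06, 4.320e-06, 2.400e-06, 1.440e-06, 1.440e-06]  ψ = [0, 1, 0, 2, 1]  (obs o_3=2)
t=4: δ = [3.000e-07, 1.296e-07, 2.400e-07, 7.200e-08, 1.728e-07]  ψ = [0, 1, 0, 2, 1]  (obs o_4=3)
t=5: δ = [3.000e-08, 1.037e-08, 6.000e-09, 7.200e-09, 3.456e-09]  ψ = [0, 4, 0, 2, 4]  (obs o_5=0)
backtrack: best end state = 0; path = [2, 0, 0, 0, 0, 0]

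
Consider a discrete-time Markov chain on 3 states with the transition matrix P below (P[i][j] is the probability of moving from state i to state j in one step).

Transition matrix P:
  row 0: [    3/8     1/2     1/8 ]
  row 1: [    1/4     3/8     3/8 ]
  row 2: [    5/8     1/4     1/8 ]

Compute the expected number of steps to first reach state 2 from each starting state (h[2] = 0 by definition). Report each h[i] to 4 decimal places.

First-step conditioning: h[2] = 0; for i ≠ 2, h[i] = 1 + Σ_k P[i][k]·h[k].
  h[0] = 1 + 3/8·h[0] + 1/2·h[1]
  h[1] = 1 + 1/4·h[0] + 3/8·h[1]
Solving the 2×2 linear system over states ≠ 2 gives exactly h = [72/17, 56/17, 0] (h[2] = 0 is the target).

h = [4.2353, 3.2941, 0.0000]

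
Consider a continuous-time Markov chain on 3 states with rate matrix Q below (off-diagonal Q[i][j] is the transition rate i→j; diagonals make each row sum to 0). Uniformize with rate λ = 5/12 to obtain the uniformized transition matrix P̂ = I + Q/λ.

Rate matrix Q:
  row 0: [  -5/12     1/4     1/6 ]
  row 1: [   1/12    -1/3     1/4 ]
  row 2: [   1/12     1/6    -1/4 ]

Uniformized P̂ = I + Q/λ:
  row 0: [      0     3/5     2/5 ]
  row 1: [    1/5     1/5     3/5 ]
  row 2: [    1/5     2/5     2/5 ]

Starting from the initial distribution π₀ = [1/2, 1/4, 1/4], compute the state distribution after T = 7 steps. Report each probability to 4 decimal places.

t=0: π = [0.5000, 0.2500, 0.2500]
t=1: π = [0.1000, 0.4500, 0.4500]
t=2: π = [0.1800, 0.3300, 0.4900]
t=3: π = [0.1640, 0.3700, 0.4660]
t=4: π = [0.1672, 0.3588, 0.4740]
t=5: π = [0.1666, 0.3617, 0.4718]
t=6: π = [0.1667, 0.3610, 0.4723]
t=7: π = [0.1667, 0.3611, 0.4722]

π = [0.1667, 0.3611, 0.4722]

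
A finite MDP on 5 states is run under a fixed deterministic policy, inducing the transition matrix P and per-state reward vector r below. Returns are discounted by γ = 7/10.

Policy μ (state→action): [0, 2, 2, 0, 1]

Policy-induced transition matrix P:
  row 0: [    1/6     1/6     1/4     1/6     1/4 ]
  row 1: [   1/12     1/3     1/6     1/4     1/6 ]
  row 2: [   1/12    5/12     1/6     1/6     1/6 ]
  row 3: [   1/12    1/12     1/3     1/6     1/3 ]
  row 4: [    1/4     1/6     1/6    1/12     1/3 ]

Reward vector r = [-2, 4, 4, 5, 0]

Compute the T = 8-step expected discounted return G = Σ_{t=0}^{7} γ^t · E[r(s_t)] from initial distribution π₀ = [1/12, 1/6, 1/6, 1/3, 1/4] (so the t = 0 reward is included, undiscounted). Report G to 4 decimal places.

G = 7.8201

t=0: π = [0.0833, 0.1667, 0.1667, 0.3333, 0.2500], E[r] = 2.8333, γ^t·E[r] = 2.833333, running G = 2.833333
t=1: π = [0.1319, 0.2083, 0.2292, 0.1597, 0.2708], E[r] = 2.2847, γ^t·E[r] = 1.599306, running G = 4.432639
t=2: π = [0.1395, 0.2454, 0.2043, 0.1615, 0.2494], E[r] = 2.3270, γ^t·E[r] = 1.140214, running G = 5.572853
t=3: π = [0.1365, 0.2452, 0.2052, 0.1663, 0.2468], E[r] = 2.3601, γ^t·E[r] = 0.809514, running G = 6.382367
t=4: π = [0.1358, 0.2450, 0.2058, 0.1665, 0.2469], E[r] = 2.3639, γ^t·E[r] = 0.567579, running G = 6.949946
t=5: π = [0.1358, 0.2451, 0.2057, 0.1665, 0.2469], E[r] = 2.3641, γ^t·E[r] = 0.397339, running G = 7.347285
t=6: π = [0.1358, 0.2451, 0.2057, 0.1665, 0.2469], E[r] = 2.3642, γ^t·E[r] = 0.278145, running G = 7.625430
t=7: π = [0.1358, 0.2451, 0.2057, 0.1665, 0.2469], E[r] = 2.3642, γ^t·E[r] = 0.194702, running G = 7.820132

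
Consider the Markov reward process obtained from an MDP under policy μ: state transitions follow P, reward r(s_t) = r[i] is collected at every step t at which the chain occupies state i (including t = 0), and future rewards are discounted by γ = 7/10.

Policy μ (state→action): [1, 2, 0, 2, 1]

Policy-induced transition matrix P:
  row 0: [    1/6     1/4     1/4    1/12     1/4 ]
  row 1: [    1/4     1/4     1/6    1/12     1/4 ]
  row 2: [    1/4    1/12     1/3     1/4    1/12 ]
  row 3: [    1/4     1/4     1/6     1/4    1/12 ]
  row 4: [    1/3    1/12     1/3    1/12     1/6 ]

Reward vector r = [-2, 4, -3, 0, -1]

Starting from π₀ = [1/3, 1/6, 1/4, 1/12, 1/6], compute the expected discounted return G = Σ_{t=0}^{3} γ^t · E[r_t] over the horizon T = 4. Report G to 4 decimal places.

t=0: π = [0.3333, 0.1667, 0.2500, 0.0833, 0.1667], E[r] = -0.9167, γ^t·E[r] = -0.916667, running G = -0.916667
t=1: π = [0.2361, 0.1806, 0.2639, 0.1389, 0.1806], E[r] = -0.7222, γ^t·E[r] = -0.505556, running G = -1.422222
t=2: π = [0.2454, 0.1759, 0.2604, 0.1505, 0.1678], E[r] = -0.7361, γ^t·E[r] = -0.360694, running G = -1.782917
t=3: π = [0.2435, 0.1786, 0.2585, 0.1518, 0.1675], E[r] = -0.7156, γ^t·E[r] = -0.245440, running G = -2.028356

G = -2.0284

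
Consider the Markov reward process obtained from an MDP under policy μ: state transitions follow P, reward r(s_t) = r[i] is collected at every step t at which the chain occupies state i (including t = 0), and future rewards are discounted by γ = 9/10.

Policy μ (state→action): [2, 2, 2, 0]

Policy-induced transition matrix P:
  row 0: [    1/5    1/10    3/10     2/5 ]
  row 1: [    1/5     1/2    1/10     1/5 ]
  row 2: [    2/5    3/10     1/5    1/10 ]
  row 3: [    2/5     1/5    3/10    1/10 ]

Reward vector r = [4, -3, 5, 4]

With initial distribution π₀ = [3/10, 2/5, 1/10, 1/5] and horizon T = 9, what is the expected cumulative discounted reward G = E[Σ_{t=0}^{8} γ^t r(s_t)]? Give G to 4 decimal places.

t=0: π = [0.3000, 0.4000, 0.1000, 0.2000], E[r] = 1.3000, γ^t·E[r] = 1.300000, running G = 1.300000
t=1: π = [0.2600, 0.3000, 0.2100, 0.2300], E[r] = 2.1100, γ^t·E[r] = 1.899000, running G = 3.199000
t=2: π = [0.2880, 0.2850, 0.2190, 0.2080], E[r] = 2.2240, γ^t·E[r] = 1.801440, running G = 5.000440
t=3: π = [0.2854, 0.2786, 0.2211, 0.2149], E[r] = 2.2709, γ^t·E[r] = 1.655486, running G = 6.655926
t=4: π = [0.2872, 0.2772, 0.2222, 0.2135], E[r] = 2.2821, γ^t·E[r] = 1.497299, running G = 8.153225
t=5: π = [0.2871, 0.2766, 0.2224, 0.2139], E[r] = 2.2859, γ^t·E[r] = 1.349777, running G = 9.503002
t=6: π = [0.2872, 0.2765, 0.2224, 0.2138], E[r] = 2.2868, γ^t·E[r] = 1.215316, running G = 10.718318
t=7: π = [0.2872, 0.2765, 0.2225, 0.2138], E[r] = 2.2871, γ^t·E[r] = 1.093931, running G = 11.812250
t=8: π = [0.2873, 0.2765, 0.2225, 0.2138], E[r] = 2.2872, γ^t·E[r] = 0.984574, running G = 12.796823

G = 12.7968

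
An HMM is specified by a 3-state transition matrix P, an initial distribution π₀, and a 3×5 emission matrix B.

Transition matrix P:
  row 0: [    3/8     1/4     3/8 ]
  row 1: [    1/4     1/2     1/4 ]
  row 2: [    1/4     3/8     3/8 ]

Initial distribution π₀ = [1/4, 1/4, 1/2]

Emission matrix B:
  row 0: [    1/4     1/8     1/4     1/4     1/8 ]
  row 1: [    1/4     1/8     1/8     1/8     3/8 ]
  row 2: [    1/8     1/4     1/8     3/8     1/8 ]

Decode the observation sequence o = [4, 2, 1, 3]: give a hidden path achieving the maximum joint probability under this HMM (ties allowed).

t=0: δ = [3.125e-02, 9.375e-02, 6.250e-02]  (obs o_0=4)
t=1: δ = [5.859e-03, 5.859e-03, 2.930e-03]  ψ = [1, 1, 1]  (obs o_1=2)
t=2: δ = [2.747e-04, 3.662e-04, 5.493e-04]  ψ = [0, 1, 0]  (obs o_2=1)
t=3: δ = [3.433e-05, 2.575e-05, 7.725e-05]  ψ = [2, 2, 2]  (obs o_3=3)
backtrack: best end state = 2; path = [1, 0, 2, 2]

path = [1, 0, 2, 2]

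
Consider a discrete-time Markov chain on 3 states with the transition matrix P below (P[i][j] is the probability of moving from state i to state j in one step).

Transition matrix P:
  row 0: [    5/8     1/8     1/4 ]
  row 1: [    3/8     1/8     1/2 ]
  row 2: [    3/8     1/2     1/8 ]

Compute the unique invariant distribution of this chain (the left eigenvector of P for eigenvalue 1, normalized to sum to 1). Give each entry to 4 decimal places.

Balance equations π_j = Σ_i π_i·P[i][j]:
  π_0 = 5/8·π_0 + 3/8·π_1 + 3/8·π_2
  π_1 = 1/8·π_0 + 1/8·π_1 + 1/2·π_2
  normalize: π_0 + π_1 + π_2 = 1
Solving the linear system gives exactly π = [1/2, 5/22, 3/11].

π = [0.5000, 0.2273, 0.2727]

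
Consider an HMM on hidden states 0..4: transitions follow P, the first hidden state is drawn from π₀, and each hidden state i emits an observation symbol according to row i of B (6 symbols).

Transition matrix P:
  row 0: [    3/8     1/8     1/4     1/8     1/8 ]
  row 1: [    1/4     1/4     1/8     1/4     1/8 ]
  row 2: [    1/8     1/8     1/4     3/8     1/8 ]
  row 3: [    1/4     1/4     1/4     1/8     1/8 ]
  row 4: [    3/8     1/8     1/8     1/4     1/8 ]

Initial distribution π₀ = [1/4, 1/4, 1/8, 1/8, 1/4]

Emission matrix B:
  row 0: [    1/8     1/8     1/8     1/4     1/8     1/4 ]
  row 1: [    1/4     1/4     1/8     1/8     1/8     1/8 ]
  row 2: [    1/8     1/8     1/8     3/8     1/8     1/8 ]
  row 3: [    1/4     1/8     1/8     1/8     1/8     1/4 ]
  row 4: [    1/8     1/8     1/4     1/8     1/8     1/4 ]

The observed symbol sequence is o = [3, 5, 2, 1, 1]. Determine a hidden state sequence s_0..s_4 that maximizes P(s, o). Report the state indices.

path = [0, 0, 0, 0, 0]

t=0: δ = [6.250e-02, 3.125e-02, 4.688e-02, 1.562e-02, 3.125e-02]  (obs o_0=3)
t=1: δ = [5.859e-03, 9.766e-04, 1.953e-03, 4.395e-03, 1.953e-03]  ψ = [0, 0, 0, 2, 0]  (obs o_1=5)
t=2: δ = [2.747e-04, 1.373e-04, 1.831e-04, 9.155e-05, 1.831e-04]  ψ = [0, 3, 0, 0, 0]  (obs o_2=2)
t=3: δ = [1.287e-05, 8.583e-06, 8.583e-06, 8.583e-06, 4.292e-06]  ψ = [0, 0, 0, 2, 0]  (obs o_3=1)
t=4: δ = [6.035e-07, 5.364e-07, 4.023e-07, 4.023e-07, 2.012e-07]  ψ = [0, 1, 0, 2, 0]  (obs o_4=1)
backtrack: best end state = 0; path = [0, 0, 0, 0, 0]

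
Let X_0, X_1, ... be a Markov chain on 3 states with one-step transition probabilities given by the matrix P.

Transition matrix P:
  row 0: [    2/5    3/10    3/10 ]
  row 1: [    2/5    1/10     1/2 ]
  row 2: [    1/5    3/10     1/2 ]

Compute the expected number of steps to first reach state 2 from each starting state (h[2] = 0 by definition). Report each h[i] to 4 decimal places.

h = [2.8571, 2.3810, 0.0000]

First-step conditioning: h[2] = 0; for i ≠ 2, h[i] = 1 + Σ_k P[i][k]·h[k].
  h[0] = 1 + 2/5·h[0] + 3/10·h[1]
  h[1] = 1 + 2/5·h[0] + 1/10·h[1]
Solving the 2×2 linear system over states ≠ 2 gives exactly h = [20/7, 50/21, 0] (h[2] = 0 is the target).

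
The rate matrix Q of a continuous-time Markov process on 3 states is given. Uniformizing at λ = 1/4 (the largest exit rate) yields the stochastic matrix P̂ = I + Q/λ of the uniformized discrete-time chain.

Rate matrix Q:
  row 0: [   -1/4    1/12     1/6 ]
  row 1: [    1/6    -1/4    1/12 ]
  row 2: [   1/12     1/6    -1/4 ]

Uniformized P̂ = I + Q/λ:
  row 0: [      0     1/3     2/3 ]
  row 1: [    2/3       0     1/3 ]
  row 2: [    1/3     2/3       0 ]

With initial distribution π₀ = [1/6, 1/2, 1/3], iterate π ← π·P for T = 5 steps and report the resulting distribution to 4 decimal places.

π = [0.3272, 0.3457, 0.3272]

t=0: π = [0.1667, 0.5000, 0.3333]
t=1: π = [0.4444, 0.2778, 0.2778]
t=2: π = [0.2778, 0.3333, 0.3889]
t=3: π = [0.3519, 0.3519, 0.2963]
t=4: π = [0.3333, 0.3148, 0.3519]
t=5: π = [0.3272, 0.3457, 0.3272]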